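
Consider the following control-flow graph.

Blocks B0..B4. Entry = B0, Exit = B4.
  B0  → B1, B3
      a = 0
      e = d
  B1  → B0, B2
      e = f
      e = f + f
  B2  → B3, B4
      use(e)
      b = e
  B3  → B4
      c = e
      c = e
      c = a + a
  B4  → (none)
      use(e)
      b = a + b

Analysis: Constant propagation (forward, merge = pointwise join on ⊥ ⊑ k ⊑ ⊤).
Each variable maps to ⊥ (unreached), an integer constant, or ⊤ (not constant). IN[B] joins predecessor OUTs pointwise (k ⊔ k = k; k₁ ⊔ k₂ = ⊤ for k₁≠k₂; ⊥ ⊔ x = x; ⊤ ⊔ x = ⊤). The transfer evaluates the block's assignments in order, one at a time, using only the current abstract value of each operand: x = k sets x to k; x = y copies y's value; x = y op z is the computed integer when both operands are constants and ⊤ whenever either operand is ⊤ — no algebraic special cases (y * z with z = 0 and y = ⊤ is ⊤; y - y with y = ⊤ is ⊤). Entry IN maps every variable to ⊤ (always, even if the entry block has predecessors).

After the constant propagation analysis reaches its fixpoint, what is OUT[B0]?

Answer: {a: 0, b: ⊤, c: ⊤, d: ⊤, e: ⊤, f: ⊤}

Trace:
Fixpoint table:
  B0:   IN=(all ⊤)   OUT={a:0; rest ⊤}
  B1:   IN={a:0; rest ⊤}   OUT={a:0; rest ⊤}
  B2:   IN={a:0; rest ⊤}   OUT={a:0; rest ⊤}
  B3:   IN={a:0; rest ⊤}   OUT={a:0, c:0; rest ⊤}
  B4:   IN={a:0; rest ⊤}   OUT={a:0; rest ⊤}

Merge at B0 (entry node, so the boundary value (all ⊤) is joined with the incoming edge(s)): IN[B0] = (all ⊤) ⊔ OUT[B1] = {a: ⊤, b: ⊤, c: ⊤, d: ⊤, e: ⊤, f: ⊤}
Applying B0's transfer function to that IN value gives OUT[B0] (row B0 above).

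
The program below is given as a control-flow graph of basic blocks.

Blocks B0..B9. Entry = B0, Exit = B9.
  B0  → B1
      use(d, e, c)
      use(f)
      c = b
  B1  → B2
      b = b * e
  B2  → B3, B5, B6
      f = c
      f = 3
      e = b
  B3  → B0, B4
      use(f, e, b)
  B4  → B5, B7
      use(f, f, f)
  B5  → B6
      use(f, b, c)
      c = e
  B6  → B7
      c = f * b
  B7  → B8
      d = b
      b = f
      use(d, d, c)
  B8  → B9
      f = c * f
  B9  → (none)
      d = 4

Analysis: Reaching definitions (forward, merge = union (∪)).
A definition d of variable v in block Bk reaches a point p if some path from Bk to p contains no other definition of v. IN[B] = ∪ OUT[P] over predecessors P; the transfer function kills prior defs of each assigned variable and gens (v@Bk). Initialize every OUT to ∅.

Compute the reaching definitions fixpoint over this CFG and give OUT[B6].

Fixpoint table:
  B0:   IN={b@B1, c@B0, e@B2, f@B2}   OUT={b@B1, c@B0, e@B2, f@B2}
  B1:   IN={b@B1, c@B0, e@B2, f@B2}   OUT={b@B1, c@B0, e@B2, f@B2}
  B2:   IN={b@B1, c@B0, e@B2, f@B2}   OUT={b@B1, c@B0, e@B2, f@B2}
  B3:   IN={b@B1, c@B0, e@B2, f@B2}   OUT={b@B1, c@B0, e@B2, f@B2}
  B4:   IN={b@B1, c@B0, e@B2, f@B2}   OUT={b@B1, c@B0, e@B2, f@B2}
  B5:   IN={b@B1, c@B0, e@B2, f@B2}   OUT={b@B1, c@B5, e@B2, f@B2}
  B6:   IN={b@B1, c@B0, c@B5, e@B2, f@B2}   OUT={b@B1, c@B6, e@B2, f@B2}
  B7:   IN={b@B1, c@B0, c@B6, e@B2, f@B2}   OUT={b@B7, c@B0, c@B6, d@B7, e@B2, f@B2}
  B8:   IN={b@B7, c@B0, c@B6, d@B7, e@B2, f@B2}   OUT={b@B7, c@B0, c@B6, d@B7, e@B2, f@B8}
  B9:   IN={b@B7, c@B0, c@B6, d@B7, e@B2, f@B8}   OUT={b@B7, c@B0, c@B6, d@B9, e@B2, f@B8}

Merge at B6: IN[B6] = OUT[B2] ⊔ OUT[B5] = {b@B1, c@B0, c@B5, e@B2, f@B2}
Applying B6's transfer function to that IN value gives OUT[B6] (row B6 above).

Answer: {b@B1, c@B6, e@B2, f@B2}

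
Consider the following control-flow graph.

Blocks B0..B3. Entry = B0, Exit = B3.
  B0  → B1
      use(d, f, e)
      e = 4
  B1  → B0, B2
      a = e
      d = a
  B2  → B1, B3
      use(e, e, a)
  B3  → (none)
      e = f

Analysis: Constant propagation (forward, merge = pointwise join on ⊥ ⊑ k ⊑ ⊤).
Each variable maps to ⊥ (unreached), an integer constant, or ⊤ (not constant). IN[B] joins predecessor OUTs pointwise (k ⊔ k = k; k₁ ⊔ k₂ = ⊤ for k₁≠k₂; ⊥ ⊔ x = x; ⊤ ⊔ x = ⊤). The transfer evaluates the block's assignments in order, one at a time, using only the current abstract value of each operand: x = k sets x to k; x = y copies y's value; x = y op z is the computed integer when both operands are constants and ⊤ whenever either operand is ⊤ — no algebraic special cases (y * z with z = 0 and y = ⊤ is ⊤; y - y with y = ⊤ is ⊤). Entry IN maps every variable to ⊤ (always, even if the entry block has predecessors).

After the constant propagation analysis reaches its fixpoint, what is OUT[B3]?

Answer: {a: 4, b: ⊤, c: ⊤, d: 4, e: ⊤, f: ⊤}

Derivation:
Converged values:
  B0: | IN=(all ⊤) | OUT={e:4; rest ⊤}
  B1: | IN={e:4; rest ⊤} | OUT={a:4, d:4, e:4; rest ⊤}
  B2: | IN={a:4, d:4, e:4; rest ⊤} | OUT={a:4, d:4, e:4; rest ⊤}
  B3: | IN={a:4, d:4, e:4; rest ⊤} | OUT={a:4, d:4; rest ⊤}

Merge at B3: IN[B3] = OUT[B2] = {a: 4, b: ⊤, c: ⊤, d: 4, e: 4, f: ⊤}
Applying B3's transfer function to that IN value gives OUT[B3] (row B3 above).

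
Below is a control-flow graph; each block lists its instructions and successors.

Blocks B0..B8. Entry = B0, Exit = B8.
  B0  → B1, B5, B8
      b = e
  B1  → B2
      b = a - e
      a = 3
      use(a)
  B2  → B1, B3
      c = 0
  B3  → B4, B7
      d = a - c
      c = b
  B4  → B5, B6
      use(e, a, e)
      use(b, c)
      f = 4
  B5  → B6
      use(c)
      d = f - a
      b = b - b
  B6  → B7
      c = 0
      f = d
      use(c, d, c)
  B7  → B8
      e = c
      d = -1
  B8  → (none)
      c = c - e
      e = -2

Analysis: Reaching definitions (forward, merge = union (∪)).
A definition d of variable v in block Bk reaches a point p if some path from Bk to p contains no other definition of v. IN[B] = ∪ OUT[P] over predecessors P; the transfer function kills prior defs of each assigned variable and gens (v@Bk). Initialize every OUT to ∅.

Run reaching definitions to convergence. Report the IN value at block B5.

Fixpoint table:
  B0:   IN={}   OUT={b@B0}
  B1:   IN={a@B1, b@B0, b@B1, c@B2}   OUT={a@B1, b@B1, c@B2}
  B2:   IN={a@B1, b@B1, c@B2}   OUT={a@B1, b@B1, c@B2}
  B3:   IN={a@B1, b@B1, c@B2}   OUT={a@B1, b@B1, c@B3, d@B3}
  B4:   IN={a@B1, b@B1, c@B3, d@B3}   OUT={a@B1, b@B1, c@B3, d@B3, f@B4}
  B5:   IN={a@B1, b@B0, b@B1, c@B3, d@B3, f@B4}   OUT={a@B1, b@B5, c@B3, d@B5, f@B4}
  B6:   IN={a@B1, b@B1, b@B5, c@B3, d@B3, d@B5, f@B4}   OUT={a@B1, b@B1, b@B5, c@B6, d@B3, d@B5, f@B6}
  B7:   IN={a@B1, b@B1, b@B5, c@B3, c@B6, d@B3, d@B5, f@B6}   OUT={a@B1, b@B1, b@B5, c@B3, c@B6, d@B7, e@B7, f@B6}
  B8:   IN={a@B1, b@B0, b@B1, b@B5, c@B3, c@B6, d@B7, e@B7, f@B6}   OUT={a@B1, b@B0, b@B1, b@B5, c@B8, d@B7, e@B8, f@B6}

Merge at B5: IN[B5] = OUT[B0] ⊔ OUT[B4] = {a@B1, b@B0, b@B1, c@B3, d@B3, f@B4}

Answer: {a@B1, b@B0, b@B1, c@B3, d@B3, f@B4}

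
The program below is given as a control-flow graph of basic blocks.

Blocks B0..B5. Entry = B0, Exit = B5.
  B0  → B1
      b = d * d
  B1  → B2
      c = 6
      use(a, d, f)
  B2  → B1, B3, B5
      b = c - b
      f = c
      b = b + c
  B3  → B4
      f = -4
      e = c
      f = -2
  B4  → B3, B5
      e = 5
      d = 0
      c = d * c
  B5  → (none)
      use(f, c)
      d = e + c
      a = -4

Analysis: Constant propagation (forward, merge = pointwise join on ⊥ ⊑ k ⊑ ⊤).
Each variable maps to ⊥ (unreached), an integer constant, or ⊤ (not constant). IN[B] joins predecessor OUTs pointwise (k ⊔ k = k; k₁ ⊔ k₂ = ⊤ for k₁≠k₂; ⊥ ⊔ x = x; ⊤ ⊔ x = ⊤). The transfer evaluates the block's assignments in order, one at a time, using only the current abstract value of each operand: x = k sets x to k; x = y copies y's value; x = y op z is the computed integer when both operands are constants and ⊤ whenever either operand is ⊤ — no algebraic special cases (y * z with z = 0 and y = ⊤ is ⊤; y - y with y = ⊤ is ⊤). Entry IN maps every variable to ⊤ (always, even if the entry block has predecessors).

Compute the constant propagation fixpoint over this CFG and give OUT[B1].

Per-block solution:
  B0:  IN=(all ⊤)  OUT=(all ⊤)
  B1:  IN=(all ⊤)  OUT={c:6; rest ⊤}
  B2:  IN={c:6; rest ⊤}  OUT={c:6, f:6; rest ⊤}
  B3:  IN=(all ⊤)  OUT={f:-2; rest ⊤}
  B4:  IN={f:-2; rest ⊤}  OUT={d:0, e:5, f:-2; rest ⊤}
  B5:  IN=(all ⊤)  OUT={a:-4; rest ⊤}

Merge at B1: IN[B1] = OUT[B0] ⊔ OUT[B2] = {a: ⊤, b: ⊤, c: ⊤, d: ⊤, e: ⊤, f: ⊤}
Applying B1's transfer function to that IN value gives OUT[B1] (row B1 above).

Answer: {a: ⊤, b: ⊤, c: 6, d: ⊤, e: ⊤, f: ⊤}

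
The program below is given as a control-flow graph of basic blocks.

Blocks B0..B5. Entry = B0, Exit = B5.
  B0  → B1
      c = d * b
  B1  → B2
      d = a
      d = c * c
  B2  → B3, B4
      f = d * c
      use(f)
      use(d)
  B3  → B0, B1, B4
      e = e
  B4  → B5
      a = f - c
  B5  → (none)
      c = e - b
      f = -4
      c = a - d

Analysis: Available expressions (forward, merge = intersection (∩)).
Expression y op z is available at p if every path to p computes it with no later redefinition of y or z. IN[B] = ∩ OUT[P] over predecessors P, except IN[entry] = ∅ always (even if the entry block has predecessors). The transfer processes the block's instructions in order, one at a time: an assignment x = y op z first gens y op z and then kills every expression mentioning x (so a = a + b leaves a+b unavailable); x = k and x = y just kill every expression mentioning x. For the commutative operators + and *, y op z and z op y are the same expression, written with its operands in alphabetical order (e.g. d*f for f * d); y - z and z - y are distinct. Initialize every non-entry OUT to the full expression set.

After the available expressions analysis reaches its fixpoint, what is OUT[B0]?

Answer: {b*d}

Working:
Fixpoint table:
  B0:   IN={}   OUT={b*d}
  B1:   IN={}   OUT={c*c}
  B2:   IN={c*c}   OUT={c*c, c*d}
  B3:   IN={c*c, c*d}   OUT={c*c, c*d}
  B4:   IN={c*c, c*d}   OUT={c*c, c*d, f-c}
  B5:   IN={c*c, c*d, f-c}   OUT={a-d, e-b}

Merge at B0 (entry node, so the boundary value {} is joined with the incoming edge(s)): IN[B0] = {} ∩ OUT[B3] = {}
Applying B0's transfer function to that IN value gives OUT[B0] (row B0 above).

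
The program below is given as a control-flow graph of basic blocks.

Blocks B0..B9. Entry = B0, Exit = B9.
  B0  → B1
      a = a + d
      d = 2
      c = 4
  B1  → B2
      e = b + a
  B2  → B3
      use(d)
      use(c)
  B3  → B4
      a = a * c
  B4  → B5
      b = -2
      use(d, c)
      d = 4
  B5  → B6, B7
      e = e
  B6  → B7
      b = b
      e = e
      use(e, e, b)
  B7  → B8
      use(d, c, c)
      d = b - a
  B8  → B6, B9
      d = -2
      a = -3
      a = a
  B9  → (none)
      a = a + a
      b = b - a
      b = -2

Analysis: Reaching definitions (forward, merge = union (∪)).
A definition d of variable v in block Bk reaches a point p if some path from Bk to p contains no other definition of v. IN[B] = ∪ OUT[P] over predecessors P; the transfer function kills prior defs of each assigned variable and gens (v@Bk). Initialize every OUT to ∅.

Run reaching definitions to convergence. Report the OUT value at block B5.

Answer: {a@B3, b@B4, c@B0, d@B4, e@B5}

Trace:
Per-block solution:
  B0:  IN={}  OUT={a@B0, c@B0, d@B0}
  B1:  IN={a@B0, c@B0, d@B0}  OUT={a@B0, c@B0, d@B0, e@B1}
  B2:  IN={a@B0, c@B0, d@B0, e@B1}  OUT={a@B0, c@B0, d@B0, e@B1}
  B3:  IN={a@B0, c@B0, d@B0, e@B1}  OUT={a@B3, c@B0, d@B0, e@B1}
  B4:  IN={a@B3, c@B0, d@B0, e@B1}  OUT={a@B3, b@B4, c@B0, d@B4, e@B1}
  B5:  IN={a@B3, b@B4, c@B0, d@B4, e@B1}  OUT={a@B3, b@B4, c@B0, d@B4, e@B5}
  B6:  IN={a@B3, a@B8, b@B4, b@B6, c@B0, d@B4, d@B8, e@B5, e@B6}  OUT={a@B3, a@B8, b@B6, c@B0, d@B4, d@B8, e@B6}
  B7:  IN={a@B3, a@B8, b@B4, b@B6, c@B0, d@B4, d@B8, e@B5, e@B6}  OUT={a@B3, a@B8, b@B4, b@B6, c@B0, d@B7, e@B5, e@B6}
  B8:  IN={a@B3, a@B8, b@B4, b@B6, c@B0, d@B7, e@B5, e@B6}  OUT={a@B8, b@B4, b@B6, c@B0, d@B8, e@B5, e@B6}
  B9:  IN={a@B8, b@B4, b@B6, c@B0, d@B8, e@B5, e@B6}  OUT={a@B9, b@B9, c@B0, d@B8, e@B5, e@B6}

Merge at B5: IN[B5] = OUT[B4] = {a@B3, b@B4, c@B0, d@B4, e@B1}
Applying B5's transfer function to that IN value gives OUT[B5] (row B5 above).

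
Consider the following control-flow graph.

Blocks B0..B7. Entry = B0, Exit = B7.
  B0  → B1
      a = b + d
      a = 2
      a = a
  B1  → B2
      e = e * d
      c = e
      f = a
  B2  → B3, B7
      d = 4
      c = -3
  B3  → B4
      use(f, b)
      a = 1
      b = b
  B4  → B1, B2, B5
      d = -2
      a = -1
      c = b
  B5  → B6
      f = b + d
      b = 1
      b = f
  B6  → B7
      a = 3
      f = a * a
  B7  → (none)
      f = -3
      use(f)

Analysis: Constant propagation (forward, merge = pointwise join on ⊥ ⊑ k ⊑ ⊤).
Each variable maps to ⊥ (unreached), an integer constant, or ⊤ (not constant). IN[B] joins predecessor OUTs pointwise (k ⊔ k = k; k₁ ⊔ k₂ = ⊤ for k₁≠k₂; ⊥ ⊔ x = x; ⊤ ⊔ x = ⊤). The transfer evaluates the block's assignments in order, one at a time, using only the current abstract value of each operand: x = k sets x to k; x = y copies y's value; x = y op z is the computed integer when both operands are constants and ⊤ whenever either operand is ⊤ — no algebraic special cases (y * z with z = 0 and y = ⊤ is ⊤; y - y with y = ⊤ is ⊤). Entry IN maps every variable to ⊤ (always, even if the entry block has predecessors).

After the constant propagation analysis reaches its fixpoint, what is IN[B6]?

Per-block solution:
  B0:   IN=(all ⊤)   OUT={a:2; rest ⊤}
  B1:   IN=(all ⊤)   OUT=(all ⊤)
  B2:   IN=(all ⊤)   OUT={c:-3, d:4; rest ⊤}
  B3:   IN={c:-3, d:4; rest ⊤}   OUT={a:1, c:-3, d:4; rest ⊤}
  B4:   IN={a:1, c:-3, d:4; rest ⊤}   OUT={a:-1, d:-2; rest ⊤}
  B5:   IN={a:-1, d:-2; rest ⊤}   OUT={a:-1, d:-2; rest ⊤}
  B6:   IN={a:-1, d:-2; rest ⊤}   OUT={a:3, d:-2, f:9; rest ⊤}
  B7:   IN=(all ⊤)   OUT={f:-3; rest ⊤}

Merge at B6: IN[B6] = OUT[B5] = {a: -1, b: ⊤, c: ⊤, d: -2, e: ⊤, f: ⊤}

Answer: {a: -1, b: ⊤, c: ⊤, d: -2, e: ⊤, f: ⊤}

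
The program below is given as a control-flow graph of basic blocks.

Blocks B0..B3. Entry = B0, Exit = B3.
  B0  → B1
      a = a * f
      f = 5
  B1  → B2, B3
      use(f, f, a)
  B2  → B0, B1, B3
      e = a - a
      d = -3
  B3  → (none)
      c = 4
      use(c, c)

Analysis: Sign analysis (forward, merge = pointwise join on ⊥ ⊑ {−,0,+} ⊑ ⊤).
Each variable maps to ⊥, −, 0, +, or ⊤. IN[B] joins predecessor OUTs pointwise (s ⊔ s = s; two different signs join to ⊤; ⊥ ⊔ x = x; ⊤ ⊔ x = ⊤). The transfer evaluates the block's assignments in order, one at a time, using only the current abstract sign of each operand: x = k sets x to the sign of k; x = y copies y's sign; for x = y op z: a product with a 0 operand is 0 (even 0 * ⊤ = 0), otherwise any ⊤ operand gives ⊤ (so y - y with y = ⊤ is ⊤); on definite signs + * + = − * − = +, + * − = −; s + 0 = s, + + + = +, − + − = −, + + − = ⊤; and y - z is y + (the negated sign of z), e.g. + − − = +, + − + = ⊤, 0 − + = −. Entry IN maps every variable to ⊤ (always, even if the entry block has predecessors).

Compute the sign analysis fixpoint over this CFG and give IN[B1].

Fixpoint table:
  B0: | IN=(all ⊤) | OUT={f:+; rest ⊤}
  B1: | IN={f:+; rest ⊤} | OUT={f:+; rest ⊤}
  B2: | IN={f:+; rest ⊤} | OUT={d:-, f:+; rest ⊤}
  B3: | IN={f:+; rest ⊤} | OUT={c:+, f:+; rest ⊤}

Merge at B1: IN[B1] = OUT[B0] ⊔ OUT[B2] = {a: ⊤, b: ⊤, c: ⊤, d: ⊤, e: ⊤, f: +}

Answer: {a: ⊤, b: ⊤, c: ⊤, d: ⊤, e: ⊤, f: +}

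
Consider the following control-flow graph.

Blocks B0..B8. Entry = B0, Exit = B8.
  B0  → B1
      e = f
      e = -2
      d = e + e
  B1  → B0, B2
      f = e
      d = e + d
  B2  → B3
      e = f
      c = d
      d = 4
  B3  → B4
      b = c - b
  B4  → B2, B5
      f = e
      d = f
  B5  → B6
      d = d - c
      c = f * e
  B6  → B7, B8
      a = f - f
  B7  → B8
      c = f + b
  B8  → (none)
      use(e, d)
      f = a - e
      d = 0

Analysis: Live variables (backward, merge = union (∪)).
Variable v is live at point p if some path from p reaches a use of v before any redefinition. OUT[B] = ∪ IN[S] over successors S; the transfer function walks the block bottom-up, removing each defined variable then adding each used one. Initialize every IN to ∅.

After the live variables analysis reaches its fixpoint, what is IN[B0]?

Converged values:
  B0:   IN={b, f}   OUT={b, d, e}
  B1:   IN={b, d, e}   OUT={b, d, f}
  B2:   IN={b, d, f}   OUT={b, c, e}
  B3:   IN={b, c, e}   OUT={b, c, e}
  B4:   IN={b, c, e}   OUT={b, c, d, e, f}
  B5:   IN={b, c, d, e, f}   OUT={b, d, e, f}
  B6:   IN={b, d, e, f}   OUT={a, b, d, e, f}
  B7:   IN={a, b, d, e, f}   OUT={a, d, e}
  B8:   IN={a, d, e}   OUT={}

Merge at B0: OUT[B0] = IN[B1] = {b, d, e}
Applying B0's transfer function to that OUT value gives IN[B0] (row B0 above).

Answer: {b, f}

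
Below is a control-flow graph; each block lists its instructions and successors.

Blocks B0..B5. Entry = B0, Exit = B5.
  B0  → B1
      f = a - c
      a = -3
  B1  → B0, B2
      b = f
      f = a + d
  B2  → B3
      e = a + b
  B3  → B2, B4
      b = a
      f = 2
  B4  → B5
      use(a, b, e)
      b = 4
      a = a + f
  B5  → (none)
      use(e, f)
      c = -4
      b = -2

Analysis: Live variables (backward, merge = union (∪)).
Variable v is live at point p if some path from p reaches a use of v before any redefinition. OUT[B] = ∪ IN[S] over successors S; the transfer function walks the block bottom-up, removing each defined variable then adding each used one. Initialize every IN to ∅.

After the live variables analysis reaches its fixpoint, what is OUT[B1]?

Converged values:
  B0:  IN={a, c, d}  OUT={a, c, d, f}
  B1:  IN={a, c, d, f}  OUT={a, b, c, d}
  B2:  IN={a, b}  OUT={a, e}
  B3:  IN={a, e}  OUT={a, b, e, f}
  B4:  IN={a, b, e, f}  OUT={e, f}
  B5:  IN={e, f}  OUT={}

Merge at B1: OUT[B1] = IN[B0] ⊔ IN[B2] = {a, b, c, d}

Answer: {a, b, c, d}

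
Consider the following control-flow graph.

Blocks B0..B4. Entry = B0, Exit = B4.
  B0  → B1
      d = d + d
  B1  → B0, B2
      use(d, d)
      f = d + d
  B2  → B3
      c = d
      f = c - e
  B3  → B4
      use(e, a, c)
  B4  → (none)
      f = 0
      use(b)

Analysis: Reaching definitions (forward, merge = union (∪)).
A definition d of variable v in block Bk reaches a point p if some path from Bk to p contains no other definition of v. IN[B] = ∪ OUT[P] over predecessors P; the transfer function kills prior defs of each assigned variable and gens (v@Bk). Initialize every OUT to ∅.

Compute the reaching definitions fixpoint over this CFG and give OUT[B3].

Fixpoint table:
  B0:  IN={d@B0, f@B1}  OUT={d@B0, f@B1}
  B1:  IN={d@B0, f@B1}  OUT={d@B0, f@B1}
  B2:  IN={d@B0, f@B1}  OUT={c@B2, d@B0, f@B2}
  B3:  IN={c@B2, d@B0, f@B2}  OUT={c@B2, d@B0, f@B2}
  B4:  IN={c@B2, d@B0, f@B2}  OUT={c@B2, d@B0, f@B4}

Merge at B3: IN[B3] = OUT[B2] = {c@B2, d@B0, f@B2}
Applying B3's transfer function to that IN value gives OUT[B3] (row B3 above).

Answer: {c@B2, d@B0, f@B2}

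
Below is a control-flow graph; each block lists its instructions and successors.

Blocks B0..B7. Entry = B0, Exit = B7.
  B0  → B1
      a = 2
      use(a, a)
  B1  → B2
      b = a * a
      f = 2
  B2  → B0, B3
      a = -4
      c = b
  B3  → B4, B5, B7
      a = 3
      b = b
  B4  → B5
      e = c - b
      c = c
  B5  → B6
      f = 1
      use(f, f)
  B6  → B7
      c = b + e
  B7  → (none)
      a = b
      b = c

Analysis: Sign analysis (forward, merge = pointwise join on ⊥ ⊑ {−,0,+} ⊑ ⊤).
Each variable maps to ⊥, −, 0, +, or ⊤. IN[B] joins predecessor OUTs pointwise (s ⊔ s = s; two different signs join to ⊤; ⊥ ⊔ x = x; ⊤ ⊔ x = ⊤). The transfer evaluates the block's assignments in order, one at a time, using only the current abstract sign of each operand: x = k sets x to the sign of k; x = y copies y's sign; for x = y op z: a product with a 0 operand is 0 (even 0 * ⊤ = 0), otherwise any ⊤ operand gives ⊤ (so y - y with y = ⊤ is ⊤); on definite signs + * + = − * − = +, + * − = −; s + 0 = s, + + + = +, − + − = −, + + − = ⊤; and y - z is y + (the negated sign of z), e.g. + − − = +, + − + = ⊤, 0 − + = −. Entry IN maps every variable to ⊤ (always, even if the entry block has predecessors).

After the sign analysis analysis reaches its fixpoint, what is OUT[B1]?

Per-block solution:
  B0: | IN=(all ⊤) | OUT={a:+; rest ⊤}
  B1: | IN={a:+; rest ⊤} | OUT={a:+, b:+, f:+; rest ⊤}
  B2: | IN={a:+, b:+, f:+; rest ⊤} | OUT={a:-, b:+, c:+, f:+; rest ⊤}
  B3: | IN={a:-, b:+, c:+, f:+; rest ⊤} | OUT={a:+, b:+, c:+, f:+; rest ⊤}
  B4: | IN={a:+, b:+, c:+, f:+; rest ⊤} | OUT={a:+, b:+, c:+, f:+; rest ⊤}
  B5: | IN={a:+, b:+, c:+, f:+; rest ⊤} | OUT={a:+, b:+, c:+, f:+; rest ⊤}
  B6: | IN={a:+, b:+, c:+, f:+; rest ⊤} | OUT={a:+, b:+, f:+; rest ⊤}
  B7: | IN={a:+, b:+, f:+; rest ⊤} | OUT={a:+, f:+; rest ⊤}

Merge at B1: IN[B1] = OUT[B0] = {a: +, b: ⊤, c: ⊤, d: ⊤, e: ⊤, f: ⊤}
Applying B1's transfer function to that IN value gives OUT[B1] (row B1 above).

Answer: {a: +, b: +, c: ⊤, d: ⊤, e: ⊤, f: +}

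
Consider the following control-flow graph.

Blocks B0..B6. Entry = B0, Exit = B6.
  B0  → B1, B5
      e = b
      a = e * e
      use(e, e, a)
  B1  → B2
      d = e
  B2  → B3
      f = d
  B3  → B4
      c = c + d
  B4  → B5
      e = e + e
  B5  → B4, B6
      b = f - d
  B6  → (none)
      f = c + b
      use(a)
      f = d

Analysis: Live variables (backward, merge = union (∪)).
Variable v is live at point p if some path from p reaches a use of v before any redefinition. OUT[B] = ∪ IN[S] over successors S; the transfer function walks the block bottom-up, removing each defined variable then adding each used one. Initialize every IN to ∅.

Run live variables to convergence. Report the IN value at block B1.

Fixpoint table:
  B0:   IN={b, c, d, f}   OUT={a, c, d, e, f}
  B1:   IN={a, c, e}   OUT={a, c, d, e}
  B2:   IN={a, c, d, e}   OUT={a, c, d, e, f}
  B3:   IN={a, c, d, e, f}   OUT={a, c, d, e, f}
  B4:   IN={a, c, d, e, f}   OUT={a, c, d, e, f}
  B5:   IN={a, c, d, e, f}   OUT={a, b, c, d, e, f}
  B6:   IN={a, b, c, d}   OUT={}

Merge at B1: OUT[B1] = IN[B2] = {a, c, d, e}
Applying B1's transfer function to that OUT value gives IN[B1] (row B1 above).

Answer: {a, c, e}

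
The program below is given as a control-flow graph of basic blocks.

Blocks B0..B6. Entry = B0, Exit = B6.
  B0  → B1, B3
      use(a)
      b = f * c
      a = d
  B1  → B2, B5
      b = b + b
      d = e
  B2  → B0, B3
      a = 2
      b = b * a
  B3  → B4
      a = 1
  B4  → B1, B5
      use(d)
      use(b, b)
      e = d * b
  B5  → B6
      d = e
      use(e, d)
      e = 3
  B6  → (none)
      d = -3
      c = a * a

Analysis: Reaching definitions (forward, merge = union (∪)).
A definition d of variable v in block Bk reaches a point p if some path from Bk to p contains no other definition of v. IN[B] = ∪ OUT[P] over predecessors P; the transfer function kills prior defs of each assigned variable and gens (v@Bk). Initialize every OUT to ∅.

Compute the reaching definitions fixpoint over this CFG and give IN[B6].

Converged values:
  B0:  IN={a@B2, b@B2, d@B1, e@B4}  OUT={a@B0, b@B0, d@B1, e@B4}
  B1:  IN={a@B0, a@B3, b@B0, b@B2, d@B1, e@B4}  OUT={a@B0, a@B3, b@B1, d@B1, e@B4}
  B2:  IN={a@B0, a@B3, b@B1, d@B1, e@B4}  OUT={a@B2, b@B2, d@B1, e@B4}
  B3:  IN={a@B0, a@B2, b@B0, b@B2, d@B1, e@B4}  OUT={a@B3, b@B0, b@B2, d@B1, e@B4}
  B4:  IN={a@B3, b@B0, b@B2, d@B1, e@B4}  OUT={a@B3, b@B0, b@B2, d@B1, e@B4}
  B5:  IN={a@B0, a@B3, b@B0, b@B1, b@B2, d@B1, e@B4}  OUT={a@B0, a@B3, b@B0, b@B1, b@B2, d@B5, e@B5}
  B6:  IN={a@B0, a@B3, b@B0, b@B1, b@B2, d@B5, e@B5}  OUT={a@B0, a@B3, b@B0, b@B1, b@B2, c@B6, d@B6, e@B5}

Merge at B6: IN[B6] = OUT[B5] = {a@B0, a@B3, b@B0, b@B1, b@B2, d@B5, e@B5}

Answer: {a@B0, a@B3, b@B0, b@B1, b@B2, d@B5, e@B5}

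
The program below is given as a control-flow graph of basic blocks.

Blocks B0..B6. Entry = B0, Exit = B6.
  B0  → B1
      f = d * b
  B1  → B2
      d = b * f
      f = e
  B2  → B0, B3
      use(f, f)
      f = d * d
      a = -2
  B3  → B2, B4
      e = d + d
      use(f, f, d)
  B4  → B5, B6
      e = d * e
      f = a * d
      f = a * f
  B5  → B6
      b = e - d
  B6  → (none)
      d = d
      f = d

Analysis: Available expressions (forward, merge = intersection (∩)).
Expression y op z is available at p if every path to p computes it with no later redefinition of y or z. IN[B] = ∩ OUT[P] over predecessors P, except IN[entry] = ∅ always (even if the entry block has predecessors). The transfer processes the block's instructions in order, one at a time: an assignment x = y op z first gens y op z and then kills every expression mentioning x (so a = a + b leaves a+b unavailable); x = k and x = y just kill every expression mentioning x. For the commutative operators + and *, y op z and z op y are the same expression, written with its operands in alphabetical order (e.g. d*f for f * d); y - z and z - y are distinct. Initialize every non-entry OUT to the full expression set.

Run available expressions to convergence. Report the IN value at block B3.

Per-block solution:
  B0:   IN={}   OUT={b*d}
  B1:   IN={b*d}   OUT={}
  B2:   IN={}   OUT={d*d}
  B3:   IN={d*d}   OUT={d*d, d+d}
  B4:   IN={d*d, d+d}   OUT={a*d, d*d, d+d}
  B5:   IN={a*d, d*d, d+d}   OUT={a*d, d*d, d+d, e-d}
  B6:   IN={a*d, d*d, d+d}   OUT={}

Merge at B3: IN[B3] = OUT[B2] = {d*d}

Answer: {d*d}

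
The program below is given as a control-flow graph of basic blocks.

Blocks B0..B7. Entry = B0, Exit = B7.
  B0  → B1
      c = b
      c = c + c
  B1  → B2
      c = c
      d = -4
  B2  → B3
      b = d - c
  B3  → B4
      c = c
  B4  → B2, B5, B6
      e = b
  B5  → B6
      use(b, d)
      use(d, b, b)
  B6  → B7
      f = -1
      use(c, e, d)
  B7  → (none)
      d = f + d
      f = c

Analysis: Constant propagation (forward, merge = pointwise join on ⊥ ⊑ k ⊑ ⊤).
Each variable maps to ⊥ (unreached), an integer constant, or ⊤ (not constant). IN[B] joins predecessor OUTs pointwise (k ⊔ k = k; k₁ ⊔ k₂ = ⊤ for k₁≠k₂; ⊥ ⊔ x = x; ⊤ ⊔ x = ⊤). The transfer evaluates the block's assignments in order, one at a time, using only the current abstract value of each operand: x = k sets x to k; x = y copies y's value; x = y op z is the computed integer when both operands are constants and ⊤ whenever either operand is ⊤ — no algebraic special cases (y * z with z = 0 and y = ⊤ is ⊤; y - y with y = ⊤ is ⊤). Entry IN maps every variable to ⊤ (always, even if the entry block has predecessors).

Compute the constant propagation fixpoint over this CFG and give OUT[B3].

Per-block solution:
  B0: | IN=(all ⊤) | OUT=(all ⊤)
  B1: | IN=(all ⊤) | OUT={d:-4; rest ⊤}
  B2: | IN={d:-4; rest ⊤} | OUT={d:-4; rest ⊤}
  B3: | IN={d:-4; rest ⊤} | OUT={d:-4; rest ⊤}
  B4: | IN={d:-4; rest ⊤} | OUT={d:-4; rest ⊤}
  B5: | IN={d:-4; rest ⊤} | OUT={d:-4; rest ⊤}
  B6: | IN={d:-4; rest ⊤} | OUT={d:-4, f:-1; rest ⊤}
  B7: | IN={d:-4, f:-1; rest ⊤} | OUT={d:-5; rest ⊤}

Merge at B3: IN[B3] = OUT[B2] = {a: ⊤, b: ⊤, c: ⊤, d: -4, e: ⊤, f: ⊤}
Applying B3's transfer function to that IN value gives OUT[B3] (row B3 above).

Answer: {a: ⊤, b: ⊤, c: ⊤, d: -4, e: ⊤, f: ⊤}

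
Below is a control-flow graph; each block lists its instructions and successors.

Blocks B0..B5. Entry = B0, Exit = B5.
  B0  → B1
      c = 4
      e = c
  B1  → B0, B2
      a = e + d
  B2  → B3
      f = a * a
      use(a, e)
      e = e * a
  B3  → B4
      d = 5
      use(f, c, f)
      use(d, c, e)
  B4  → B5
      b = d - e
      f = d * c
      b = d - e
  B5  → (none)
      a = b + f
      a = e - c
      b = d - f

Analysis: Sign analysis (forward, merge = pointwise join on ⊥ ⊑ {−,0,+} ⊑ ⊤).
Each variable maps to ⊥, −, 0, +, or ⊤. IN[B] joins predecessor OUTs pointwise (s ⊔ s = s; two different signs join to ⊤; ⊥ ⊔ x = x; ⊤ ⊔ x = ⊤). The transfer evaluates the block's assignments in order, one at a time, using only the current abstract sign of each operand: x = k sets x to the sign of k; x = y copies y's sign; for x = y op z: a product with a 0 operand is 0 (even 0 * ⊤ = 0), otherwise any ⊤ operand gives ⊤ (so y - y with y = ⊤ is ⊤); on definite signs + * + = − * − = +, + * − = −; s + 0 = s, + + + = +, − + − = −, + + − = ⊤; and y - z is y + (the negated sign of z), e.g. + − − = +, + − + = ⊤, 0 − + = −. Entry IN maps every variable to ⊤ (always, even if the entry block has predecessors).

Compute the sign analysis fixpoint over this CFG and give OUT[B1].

Answer: {a: ⊤, b: ⊤, c: +, d: ⊤, e: +, f: ⊤}

Derivation:
Converged values:
  B0:   IN=(all ⊤)   OUT={c:+, e:+; rest ⊤}
  B1:   IN={c:+, e:+; rest ⊤}   OUT={c:+, e:+; rest ⊤}
  B2:   IN={c:+, e:+; rest ⊤}   OUT={c:+; rest ⊤}
  B3:   IN={c:+; rest ⊤}   OUT={c:+, d:+; rest ⊤}
  B4:   IN={c:+, d:+; rest ⊤}   OUT={c:+, d:+, f:+; rest ⊤}
  B5:   IN={c:+, d:+, f:+; rest ⊤}   OUT={c:+, d:+, f:+; rest ⊤}

Merge at B1: IN[B1] = OUT[B0] = {a: ⊤, b: ⊤, c: +, d: ⊤, e: +, f: ⊤}
Applying B1's transfer function to that IN value gives OUT[B1] (row B1 above).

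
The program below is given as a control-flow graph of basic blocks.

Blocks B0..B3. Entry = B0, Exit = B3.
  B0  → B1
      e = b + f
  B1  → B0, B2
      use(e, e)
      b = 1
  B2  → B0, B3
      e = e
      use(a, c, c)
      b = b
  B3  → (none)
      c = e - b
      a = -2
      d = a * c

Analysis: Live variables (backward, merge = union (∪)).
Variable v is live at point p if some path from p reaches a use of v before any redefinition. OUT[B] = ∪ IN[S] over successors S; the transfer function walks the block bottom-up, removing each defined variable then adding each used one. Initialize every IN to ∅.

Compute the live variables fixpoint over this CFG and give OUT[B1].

Per-block solution:
  B0:  IN={a, b, c, f}  OUT={a, c, e, f}
  B1:  IN={a, c, e, f}  OUT={a, b, c, e, f}
  B2:  IN={a, b, c, e, f}  OUT={a, b, c, e, f}
  B3:  IN={b, e}  OUT={}

Merge at B1: OUT[B1] = IN[B0] ⊔ IN[B2] = {a, b, c, e, f}

Answer: {a, b, c, e, f}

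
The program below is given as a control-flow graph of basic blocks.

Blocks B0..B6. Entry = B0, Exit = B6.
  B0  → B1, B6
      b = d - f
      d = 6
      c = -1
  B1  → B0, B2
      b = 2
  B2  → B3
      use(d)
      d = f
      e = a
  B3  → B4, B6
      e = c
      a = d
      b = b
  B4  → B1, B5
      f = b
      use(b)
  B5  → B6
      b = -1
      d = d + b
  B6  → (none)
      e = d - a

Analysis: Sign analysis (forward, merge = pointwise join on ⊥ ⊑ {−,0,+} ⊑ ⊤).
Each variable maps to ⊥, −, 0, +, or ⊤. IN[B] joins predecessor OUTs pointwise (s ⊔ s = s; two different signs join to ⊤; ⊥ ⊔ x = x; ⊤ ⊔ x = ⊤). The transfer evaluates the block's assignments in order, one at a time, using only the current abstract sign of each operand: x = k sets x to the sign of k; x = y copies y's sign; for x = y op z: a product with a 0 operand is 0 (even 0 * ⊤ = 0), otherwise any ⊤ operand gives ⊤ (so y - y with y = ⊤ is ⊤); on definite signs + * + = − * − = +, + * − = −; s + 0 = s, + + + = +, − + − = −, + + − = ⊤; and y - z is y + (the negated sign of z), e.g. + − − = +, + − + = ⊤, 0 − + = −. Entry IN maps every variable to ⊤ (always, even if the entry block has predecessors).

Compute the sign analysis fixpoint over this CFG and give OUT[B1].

Answer: {a: ⊤, b: +, c: -, d: ⊤, e: ⊤, f: ⊤}

Working:
Fixpoint table:
  B0:   IN=(all ⊤)   OUT={c:-, d:+; rest ⊤}
  B1:   IN={c:-; rest ⊤}   OUT={b:+, c:-; rest ⊤}
  B2:   IN={b:+, c:-; rest ⊤}   OUT={b:+, c:-; rest ⊤}
  B3:   IN={b:+, c:-; rest ⊤}   OUT={b:+, c:-, e:-; rest ⊤}
  B4:   IN={b:+, c:-, e:-; rest ⊤}   OUT={b:+, c:-, e:-, f:+; rest ⊤}
  B5:   IN={b:+, c:-, e:-, f:+; rest ⊤}   OUT={b:-, c:-, e:-, f:+; rest ⊤}
  B6:   IN={c:-; rest ⊤}   OUT={c:-; rest ⊤}

Merge at B1: IN[B1] = OUT[B0] ⊔ OUT[B4] = {a: ⊤, b: ⊤, c: -, d: ⊤, e: ⊤, f: ⊤}
Applying B1's transfer function to that IN value gives OUT[B1] (row B1 above).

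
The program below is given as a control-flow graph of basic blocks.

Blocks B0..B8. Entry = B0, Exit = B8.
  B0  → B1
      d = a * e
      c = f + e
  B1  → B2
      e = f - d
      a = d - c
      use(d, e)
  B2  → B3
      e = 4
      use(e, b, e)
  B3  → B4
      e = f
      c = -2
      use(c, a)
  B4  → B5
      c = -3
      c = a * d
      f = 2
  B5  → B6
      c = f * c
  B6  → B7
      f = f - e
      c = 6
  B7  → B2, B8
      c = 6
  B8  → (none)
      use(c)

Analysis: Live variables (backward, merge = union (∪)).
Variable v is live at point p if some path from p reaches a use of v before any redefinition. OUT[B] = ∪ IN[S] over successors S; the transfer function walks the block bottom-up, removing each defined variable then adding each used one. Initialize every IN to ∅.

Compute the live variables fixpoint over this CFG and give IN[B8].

Converged values:
  B0: | IN={a, b, e, f} | OUT={b, c, d, f}
  B1: | IN={b, c, d, f} | OUT={a, b, d, f}
  B2: | IN={a, b, d, f} | OUT={a, b, d, f}
  B3: | IN={a, b, d, f} | OUT={a, b, d, e}
  B4: | IN={a, b, d, e} | OUT={a, b, c, d, e, f}
  B5: | IN={a, b, c, d, e, f} | OUT={a, b, d, e, f}
  B6: | IN={a, b, d, e, f} | OUT={a, b, d, f}
  B7: | IN={a, b, d, f} | OUT={a, b, c, d, f}
  B8: | IN={c} | OUT={}

B8 is the boundary node: OUT[B8] = {}
Applying B8's transfer function to that OUT value gives IN[B8] (row B8 above).

Answer: {c}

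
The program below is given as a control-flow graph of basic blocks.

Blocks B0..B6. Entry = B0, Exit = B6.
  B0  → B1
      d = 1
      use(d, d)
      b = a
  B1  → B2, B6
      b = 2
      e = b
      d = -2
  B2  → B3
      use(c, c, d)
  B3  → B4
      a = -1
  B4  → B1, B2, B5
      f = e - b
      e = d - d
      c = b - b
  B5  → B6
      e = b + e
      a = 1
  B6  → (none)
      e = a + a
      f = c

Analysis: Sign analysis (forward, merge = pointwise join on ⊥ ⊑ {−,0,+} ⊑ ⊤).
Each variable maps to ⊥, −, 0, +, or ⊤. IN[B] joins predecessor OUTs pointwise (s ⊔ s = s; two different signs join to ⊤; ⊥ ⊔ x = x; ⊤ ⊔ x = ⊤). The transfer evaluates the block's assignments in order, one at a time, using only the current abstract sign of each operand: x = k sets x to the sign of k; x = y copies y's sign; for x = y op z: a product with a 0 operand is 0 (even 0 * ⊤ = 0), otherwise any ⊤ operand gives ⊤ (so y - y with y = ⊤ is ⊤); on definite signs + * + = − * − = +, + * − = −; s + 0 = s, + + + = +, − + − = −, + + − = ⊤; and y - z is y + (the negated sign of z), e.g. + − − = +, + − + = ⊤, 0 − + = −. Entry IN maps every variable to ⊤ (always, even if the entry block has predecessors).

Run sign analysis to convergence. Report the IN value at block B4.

Answer: {a: -, b: +, c: ⊤, d: -, e: ⊤, f: ⊤}

Working:
Per-block solution:
  B0:   IN=(all ⊤)   OUT={d:+; rest ⊤}
  B1:   IN=(all ⊤)   OUT={b:+, d:-, e:+; rest ⊤}
  B2:   IN={b:+, d:-; rest ⊤}   OUT={b:+, d:-; rest ⊤}
  B3:   IN={b:+, d:-; rest ⊤}   OUT={a:-, b:+, d:-; rest ⊤}
  B4:   IN={a:-, b:+, d:-; rest ⊤}   OUT={a:-, b:+, d:-; rest ⊤}
  B5:   IN={a:-, b:+, d:-; rest ⊤}   OUT={a:+, b:+, d:-; rest ⊤}
  B6:   IN={b:+, d:-; rest ⊤}   OUT={b:+, d:-; rest ⊤}

Merge at B4: IN[B4] = OUT[B3] = {a: -, b: +, c: ⊤, d: -, e: ⊤, f: ⊤}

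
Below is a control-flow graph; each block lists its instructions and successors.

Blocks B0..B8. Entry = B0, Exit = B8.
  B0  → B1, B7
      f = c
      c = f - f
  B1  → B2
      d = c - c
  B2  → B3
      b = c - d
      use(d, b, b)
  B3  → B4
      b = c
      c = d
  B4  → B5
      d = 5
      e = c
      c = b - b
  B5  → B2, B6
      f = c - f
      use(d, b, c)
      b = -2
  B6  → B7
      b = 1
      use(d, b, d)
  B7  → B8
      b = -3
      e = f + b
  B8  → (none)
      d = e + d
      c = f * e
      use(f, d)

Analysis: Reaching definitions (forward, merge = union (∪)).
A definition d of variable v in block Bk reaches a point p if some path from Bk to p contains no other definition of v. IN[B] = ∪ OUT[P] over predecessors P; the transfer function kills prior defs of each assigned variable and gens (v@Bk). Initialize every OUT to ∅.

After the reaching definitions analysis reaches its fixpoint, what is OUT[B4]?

Answer: {b@B3, c@B4, d@B4, e@B4, f@B0, f@B5}

Working:
Per-block solution:
  B0:   IN={}   OUT={c@B0, f@B0}
  B1:   IN={c@B0, f@B0}   OUT={c@B0, d@B1, f@B0}
  B2:   IN={b@B5, c@B0, c@B4, d@B1, d@B4, e@B4, f@B0, f@B5}   OUT={b@B2, c@B0, c@B4, d@B1, d@B4, e@B4, f@B0, f@B5}
  B3:   IN={b@B2, c@B0, c@B4, d@B1, d@B4, e@B4, f@B0, f@B5}   OUT={b@B3, c@B3, d@B1, d@B4, e@B4, f@B0, f@B5}
  B4:   IN={b@B3, c@B3, d@B1, d@B4, e@B4, f@B0, f@B5}   OUT={b@B3, c@B4, d@B4, e@B4, f@B0, f@B5}
  B5:   IN={b@B3, c@B4, d@B4, e@B4, f@B0, f@B5}   OUT={b@B5, c@B4, d@B4, e@B4, f@B5}
  B6:   IN={b@B5, c@B4, d@B4, e@B4, f@B5}   OUT={b@B6, c@B4, d@B4, e@B4, f@B5}
  B7:   IN={b@B6, c@B0, c@B4, d@B4, e@B4, f@B0, f@B5}   OUT={b@B7, c@B0, c@B4, d@B4, e@B7, f@B0, f@B5}
  B8:   IN={b@B7, c@B0, c@B4, d@B4, e@B7, f@B0, f@B5}   OUT={b@B7, c@B8, d@B8, e@B7, f@B0, f@B5}

Merge at B4: IN[B4] = OUT[B3] = {b@B3, c@B3, d@B1, d@B4, e@B4, f@B0, f@B5}
Applying B4's transfer function to that IN value gives OUT[B4] (row B4 above).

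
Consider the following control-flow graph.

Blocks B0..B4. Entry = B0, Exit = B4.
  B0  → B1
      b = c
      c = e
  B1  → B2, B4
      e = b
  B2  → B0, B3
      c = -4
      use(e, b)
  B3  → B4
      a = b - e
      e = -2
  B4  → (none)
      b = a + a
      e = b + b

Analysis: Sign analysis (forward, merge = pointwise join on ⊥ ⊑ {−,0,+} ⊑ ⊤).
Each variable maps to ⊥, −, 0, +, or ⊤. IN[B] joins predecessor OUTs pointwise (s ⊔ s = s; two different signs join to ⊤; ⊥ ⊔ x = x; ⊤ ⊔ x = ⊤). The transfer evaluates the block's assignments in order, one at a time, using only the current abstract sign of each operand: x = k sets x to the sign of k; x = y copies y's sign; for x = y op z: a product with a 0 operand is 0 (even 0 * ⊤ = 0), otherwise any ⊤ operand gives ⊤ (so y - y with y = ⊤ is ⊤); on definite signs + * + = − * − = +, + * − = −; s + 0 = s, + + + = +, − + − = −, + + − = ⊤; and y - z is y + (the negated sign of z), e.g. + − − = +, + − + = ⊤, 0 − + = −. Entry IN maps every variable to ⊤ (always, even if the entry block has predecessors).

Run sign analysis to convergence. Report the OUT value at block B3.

Converged values:
  B0: | IN=(all ⊤) | OUT=(all ⊤)
  B1: | IN=(all ⊤) | OUT=(all ⊤)
  B2: | IN=(all ⊤) | OUT={c:-; rest ⊤}
  B3: | IN={c:-; rest ⊤} | OUT={c:-, e:-; rest ⊤}
  B4: | IN=(all ⊤) | OUT=(all ⊤)

Merge at B3: IN[B3] = OUT[B2] = {a: ⊤, b: ⊤, c: -, d: ⊤, e: ⊤, f: ⊤}
Applying B3's transfer function to that IN value gives OUT[B3] (row B3 above).

Answer: {a: ⊤, b: ⊤, c: -, d: ⊤, e: -, f: ⊤}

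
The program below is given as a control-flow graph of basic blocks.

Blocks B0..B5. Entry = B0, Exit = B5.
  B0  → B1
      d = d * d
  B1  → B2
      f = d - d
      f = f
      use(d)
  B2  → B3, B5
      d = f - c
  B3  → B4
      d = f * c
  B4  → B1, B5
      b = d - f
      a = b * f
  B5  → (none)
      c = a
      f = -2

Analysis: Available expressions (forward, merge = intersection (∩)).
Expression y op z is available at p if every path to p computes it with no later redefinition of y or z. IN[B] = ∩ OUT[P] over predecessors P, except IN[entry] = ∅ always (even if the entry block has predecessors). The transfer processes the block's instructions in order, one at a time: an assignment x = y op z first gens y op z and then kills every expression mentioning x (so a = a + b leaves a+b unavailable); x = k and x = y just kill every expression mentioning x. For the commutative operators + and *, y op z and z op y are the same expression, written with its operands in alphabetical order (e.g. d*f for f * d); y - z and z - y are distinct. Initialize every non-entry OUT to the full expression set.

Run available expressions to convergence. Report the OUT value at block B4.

Answer: {b*f, c*f, d-f, f-c}

Working:
Fixpoint table:
  B0:   IN={}   OUT={}
  B1:   IN={}   OUT={d-d}
  B2:   IN={d-d}   OUT={f-c}
  B3:   IN={f-c}   OUT={c*f, f-c}
  B4:   IN={c*f, f-c}   OUT={b*f, c*f, d-f, f-c}
  B5:   IN={f-c}   OUT={}

Merge at B4: IN[B4] = OUT[B3] = {c*f, f-c}
Applying B4's transfer function to that IN value gives OUT[B4] (row B4 above).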